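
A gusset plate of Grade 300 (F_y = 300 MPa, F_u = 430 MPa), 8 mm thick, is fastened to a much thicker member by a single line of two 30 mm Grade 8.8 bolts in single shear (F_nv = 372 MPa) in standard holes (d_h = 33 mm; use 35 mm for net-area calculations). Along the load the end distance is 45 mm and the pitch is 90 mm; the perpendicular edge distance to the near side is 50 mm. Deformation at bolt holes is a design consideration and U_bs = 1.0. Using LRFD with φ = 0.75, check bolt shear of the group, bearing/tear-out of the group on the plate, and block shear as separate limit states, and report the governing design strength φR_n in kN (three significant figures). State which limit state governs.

212 kN (block shear governs)

Bolt shear: A_b = π·30²/4 = 706.9 mm²; R_n = 372 × 706.9 × 2 × 1 / 1000 = 525.9 kN → 0.75 × 525.9 = 394 kN.
Bearing: edge l_c = 28.5, r_n = 117.6 kN; interior l_c = 57, r_n = 235.3 kN; R_n = 117.6 + 1·235.3 = 352.9 kN → 265 kN.
Block shear: A_gv = 1080, A_nv = 660, A_nt = 260 mm²; R_n = min(0.6F_uA_nv, 0.6F_yA_gv) + U_bs·F_u·A_nt = 282.1 kN → 212 kN.
Block shear governs: 212 kN.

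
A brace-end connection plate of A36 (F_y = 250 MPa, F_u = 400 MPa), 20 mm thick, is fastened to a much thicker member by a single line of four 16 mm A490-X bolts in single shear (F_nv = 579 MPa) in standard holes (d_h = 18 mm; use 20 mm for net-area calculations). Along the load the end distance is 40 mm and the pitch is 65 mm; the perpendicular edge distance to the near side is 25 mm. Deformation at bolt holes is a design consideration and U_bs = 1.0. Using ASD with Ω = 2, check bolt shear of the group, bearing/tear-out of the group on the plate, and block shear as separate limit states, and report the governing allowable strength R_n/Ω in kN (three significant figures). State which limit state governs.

233 kN (bolt shear governs)

Bolt shear: A_b = π·16²/4 = 201.1 mm²; R_n = 579 × 201.1 × 4 × 1 / 1000 = 465.7 kN → 465.7 / 2 = 233 kN.
Bearing: edge l_c = 31, r_n = 297.6 kN; interior l_c = 47, r_n = 307.2 kN; R_n = 297.6 + 3·307.2 = 1219 kN → 610 kN.
Block shear: A_gv = 4700, A_nv = 3300, A_nt = 300 mm²; R_n = min(0.6F_uA_nv, 0.6F_yA_gv) + U_bs·F_u·A_nt = 825 kN → 412 kN.
Bolt shear governs: 233 kN.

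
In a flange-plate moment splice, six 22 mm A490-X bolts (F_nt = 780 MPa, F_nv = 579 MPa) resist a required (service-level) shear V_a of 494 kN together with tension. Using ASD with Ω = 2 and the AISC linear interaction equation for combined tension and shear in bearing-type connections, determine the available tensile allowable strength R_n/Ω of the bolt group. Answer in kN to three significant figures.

A_b = π·22²/4 = 380.1 mm²; f_rv = 494 × 1000 / (6 × 380.1) = 216.6 MPa.
F'_nt = 1.3 F_nt − (Ω F_nt / F_nv) f_rv = 1.3·780 − (2·780/579)·216.6 = 430.4 MPa, capped at F_nt → F'_nt = 430.4 MPa.
R_n = F'_nt · A_b · n = 430.4 × 380.1 × 6 / 1000 = 981.7 kN.
Allowable strength R_n/Ω = 981.7 / 2 = 491 kN.

491 kN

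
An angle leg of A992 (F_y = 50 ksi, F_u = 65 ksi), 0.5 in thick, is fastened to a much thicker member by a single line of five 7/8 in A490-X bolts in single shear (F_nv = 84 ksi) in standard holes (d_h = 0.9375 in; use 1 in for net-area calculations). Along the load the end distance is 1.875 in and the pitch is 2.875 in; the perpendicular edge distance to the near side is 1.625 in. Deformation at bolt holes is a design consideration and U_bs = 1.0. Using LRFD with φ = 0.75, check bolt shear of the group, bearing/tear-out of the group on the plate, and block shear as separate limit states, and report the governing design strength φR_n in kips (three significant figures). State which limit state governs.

157 kips (block shear governs)

Bolt shear: A_b = π·0.875²/4 = 0.6013 in²; R_n = 84 × 0.6013 × 5 × 1 = 252.6 kips → 0.75 × 252.6 = 189 kips.
Bearing: edge l_c = 1.406, r_n = 54.84 kips; interior l_c = 1.938, r_n = 68.25 kips; R_n = 54.84 + 4·68.25 = 327.8 kips → 246 kips.
Block shear: A_gv = 6.688, A_nv = 4.438, A_nt = 0.5625 in²; R_n = min(0.6F_uA_nv, 0.6F_yA_gv) + U_bs·F_u·A_nt = 209.6 kips → 157 kips.
Block shear governs: 157 kips.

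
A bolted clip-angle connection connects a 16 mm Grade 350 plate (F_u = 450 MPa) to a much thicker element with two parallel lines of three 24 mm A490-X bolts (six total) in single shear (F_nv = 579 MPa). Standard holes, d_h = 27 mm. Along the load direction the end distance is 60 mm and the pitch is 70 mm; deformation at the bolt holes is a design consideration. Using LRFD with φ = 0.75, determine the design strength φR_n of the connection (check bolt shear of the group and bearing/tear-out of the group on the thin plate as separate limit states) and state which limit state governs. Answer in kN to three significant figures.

Bolt shear: A_b = π·24²/4 = 452.4 mm²; R_n = 579 × 452.4 × 6 × 1 / 1000 = 1572 kN → 0.75 × 1572 = 1180 kN.
Bearing (1.2 l_c t F_u ≤ 2.4 d t F_u): upper limit = 2.4·24·16·450 / 1000 = 414.7 kN.
  Edge l_c = 60 − 27/2 = 46.5 → r_n = 401.8 kN; interior l_c = 70 − 27 = 43 → r_n = 371.5 kN.
  R_n,bearing = 2·401.8 + 4·371.5 = 2290 kN → 0.75 × 2290 = 1720 kN.
Bolt shear governs: 1180 kN.

1180 kN (bolt shear governs)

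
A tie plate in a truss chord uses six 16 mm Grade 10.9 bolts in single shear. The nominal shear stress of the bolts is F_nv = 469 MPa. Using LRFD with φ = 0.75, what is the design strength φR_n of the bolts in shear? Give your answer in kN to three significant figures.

424 kN

A_b = π × 16² / 4 = 201.1 mm².
R_n = F_nv · A_b · n · n_s = 469 × 201.1 × 6 × 1 / 1000 = 565.8 kN.
Design strength φR_n = 0.75 × 565.8 = 424 kN.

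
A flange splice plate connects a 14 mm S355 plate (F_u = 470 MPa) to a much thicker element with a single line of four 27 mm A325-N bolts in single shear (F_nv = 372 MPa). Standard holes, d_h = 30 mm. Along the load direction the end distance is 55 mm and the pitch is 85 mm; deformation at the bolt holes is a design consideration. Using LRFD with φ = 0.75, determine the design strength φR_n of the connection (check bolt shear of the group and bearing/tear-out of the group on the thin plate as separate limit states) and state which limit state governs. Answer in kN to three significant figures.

639 kN (bolt shear governs)

Bolt shear: A_b = π·27²/4 = 572.6 mm²; R_n = 372 × 572.6 × 4 × 1 / 1000 = 852 kN → 0.75 × 852 = 639 kN.
Bearing (1.2 l_c t F_u ≤ 2.4 d t F_u): upper limit = 2.4·27·14·470 / 1000 = 426.4 kN.
  Edge l_c = 55 − 30/2 = 40 → r_n = 315.8 kN; interior l_c = 85 − 30 = 55 → r_n = 426.4 kN.
  R_n,bearing = 1·315.8 + 3·426.4 = 1595 kN → 0.75 × 1595 = 1200 kN.
Bolt shear governs: 639 kN.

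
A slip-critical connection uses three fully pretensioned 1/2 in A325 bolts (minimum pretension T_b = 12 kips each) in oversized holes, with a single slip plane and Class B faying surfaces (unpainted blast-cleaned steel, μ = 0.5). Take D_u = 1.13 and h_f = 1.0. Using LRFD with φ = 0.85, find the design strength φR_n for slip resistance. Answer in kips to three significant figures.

R_n = μ · D_u · h_f · T_b · n_s · n_b = 0.5 × 1.13 × 1.0 × 12 × 1 × 3 = 20.34 kips.
Design strength φR_n = 0.85 × 20.34 = 17.3 kips.

17.3 kips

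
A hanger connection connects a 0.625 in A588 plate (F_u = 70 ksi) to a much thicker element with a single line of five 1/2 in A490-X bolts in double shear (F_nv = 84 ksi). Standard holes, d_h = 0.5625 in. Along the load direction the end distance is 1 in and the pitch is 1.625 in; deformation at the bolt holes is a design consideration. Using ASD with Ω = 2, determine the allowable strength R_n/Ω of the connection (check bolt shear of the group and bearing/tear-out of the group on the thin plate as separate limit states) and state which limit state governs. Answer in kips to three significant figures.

82.5 kips (bolt shear governs)

Bolt shear: A_b = π·0.5²/4 = 0.1963 in²; R_n = 84 × 0.1963 × 5 × 2 = 164.9 kips → 164.9 / 2 = 82.5 kips.
Bearing (1.2 l_c t F_u ≤ 2.4 d t F_u): upper limit = 2.4·0.5·0.625·70 = 52.5 kips.
  Edge l_c = 1 − 0.5625/2 = 0.7188 → r_n = 37.73 kips; interior l_c = 1.625 − 0.5625 = 1.062 → r_n = 52.5 kips.
  R_n,bearing = 1·37.73 + 4·52.5 = 247.7 kips → 247.7 / 2 = 124 kips.
Bolt shear governs: 82.5 kips.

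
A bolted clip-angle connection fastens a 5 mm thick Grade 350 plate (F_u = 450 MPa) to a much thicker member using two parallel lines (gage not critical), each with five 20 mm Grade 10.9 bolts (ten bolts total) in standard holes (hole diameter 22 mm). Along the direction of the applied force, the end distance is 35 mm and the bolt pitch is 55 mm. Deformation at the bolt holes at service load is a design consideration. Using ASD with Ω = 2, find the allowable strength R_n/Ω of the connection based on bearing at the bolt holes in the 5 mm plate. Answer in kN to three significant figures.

Per bolt r_n = 1.2 l_c t F_u ≤ 2.4 d t F_u; upper limit = 2.4 × 20 × 5 × 450 / 1000 = 108 kN.
Edge bolt: l_c = 35 − 22/2 = 24 mm → 1.2 × 24 × 5 × 450 / 1000 = 64.8 → r_n = 64.8 kN.
Interior bolts: l_c = 55 − 22 = 33 mm → 1.2 × 33 × 5 × 450 / 1000 = 89.1 → r_n = 89.1 kN.
R_n = 2 × 64.8 + 8 × 89.1 = 842.4 kN.
Allowable strength R_n/Ω = 842.4 / 2 = 421 kN.

421 kN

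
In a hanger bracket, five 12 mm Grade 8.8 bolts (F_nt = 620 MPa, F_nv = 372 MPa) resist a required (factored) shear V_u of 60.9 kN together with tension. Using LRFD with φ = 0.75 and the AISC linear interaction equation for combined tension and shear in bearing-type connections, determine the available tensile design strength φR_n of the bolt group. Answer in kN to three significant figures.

A_b = π·12²/4 = 113.1 mm²; f_rv = 60.9 × 1000 / (5 × 113.1) = 107.7 MPa.
F'_nt = 1.3 F_nt − (F_nt / φF_nv) f_rv = 1.3·620 − (620/(0.75·372))·107.7 = 566.7 MPa, capped at F_nt → F'_nt = 566.7 MPa.
R_n = F'_nt · A_b · n = 566.7 × 113.1 × 5 / 1000 = 320.4 kN.
Design strength φR_n = 0.75 × 320.4 = 240 kN.

240 kN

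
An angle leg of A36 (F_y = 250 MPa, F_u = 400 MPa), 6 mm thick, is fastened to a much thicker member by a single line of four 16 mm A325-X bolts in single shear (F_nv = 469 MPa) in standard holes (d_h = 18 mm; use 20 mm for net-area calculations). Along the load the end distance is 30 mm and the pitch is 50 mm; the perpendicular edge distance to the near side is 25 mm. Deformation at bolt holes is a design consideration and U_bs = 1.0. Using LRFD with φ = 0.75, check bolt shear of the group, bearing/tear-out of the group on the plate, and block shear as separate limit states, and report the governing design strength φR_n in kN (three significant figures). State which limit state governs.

Bolt shear: A_b = π·16²/4 = 201.1 mm²; R_n = 469 × 201.1 × 4 × 1 / 1000 = 377.2 kN → 0.75 × 377.2 = 283 kN.
Bearing: edge l_c = 21, r_n = 60.48 kN; interior l_c = 32, r_n = 92.16 kN; R_n = 60.48 + 3·92.16 = 337 kN → 253 kN.
Block shear: A_gv = 1080, A_nv = 660, A_nt = 90 mm²; R_n = min(0.6F_uA_nv, 0.6F_yA_gv) + U_bs·F_u·A_nt = 194.4 kN → 146 kN.
Block shear governs: 146 kN.

146 kN (block shear governs)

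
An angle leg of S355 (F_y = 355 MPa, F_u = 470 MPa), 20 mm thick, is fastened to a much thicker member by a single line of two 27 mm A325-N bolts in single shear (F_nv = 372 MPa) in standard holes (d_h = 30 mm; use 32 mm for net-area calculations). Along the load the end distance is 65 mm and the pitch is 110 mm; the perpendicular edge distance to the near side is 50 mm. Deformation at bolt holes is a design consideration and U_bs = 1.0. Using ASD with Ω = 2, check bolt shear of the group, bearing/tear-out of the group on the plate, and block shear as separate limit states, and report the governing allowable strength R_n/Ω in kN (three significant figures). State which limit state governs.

213 kN (bolt shear governs)

Bolt shear: A_b = π·27²/4 = 572.6 mm²; R_n = 372 × 572.6 × 2 × 1 / 1000 = 426 kN → 426 / 2 = 213 kN.
Bearing: edge l_c = 50, r_n = 564 kN; interior l_c = 80, r_n = 609.1 kN; R_n = 564 + 1·609.1 = 1173 kN → 587 kN.
Block shear: A_gv = 3500, A_nv = 2540, A_nt = 680 mm²; R_n = min(0.6F_uA_nv, 0.6F_yA_gv) + U_bs·F_u·A_nt = 1036 kN → 518 kN.
Bolt shear governs: 213 kN.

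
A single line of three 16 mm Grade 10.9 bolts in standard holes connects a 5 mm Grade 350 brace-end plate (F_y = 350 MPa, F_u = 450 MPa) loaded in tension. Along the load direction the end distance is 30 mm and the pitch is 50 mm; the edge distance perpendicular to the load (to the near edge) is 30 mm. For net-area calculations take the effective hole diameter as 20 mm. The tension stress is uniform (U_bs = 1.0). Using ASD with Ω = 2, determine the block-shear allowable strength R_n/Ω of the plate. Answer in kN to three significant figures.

Shear plane L_v = 30 + 2·50 = 130 mm; A_gv = 130 × 5 = 650 mm².
A_nv = (130 − 2.5·20) × 5 = 400 mm².
A_nt = (30 − 0.5·20) × 5 = 100 mm².
0.6 F_u A_nv = 108 kN; 0.6 F_y A_gv = 136.5 kN → shear rupture governs the shear term.
R_n = 108 + 1.0 × 450 × 100 / 1000 = 153 kN.
Allowable strength R_n/Ω = 153 / 2 = 76.5 kN.

76.5 kN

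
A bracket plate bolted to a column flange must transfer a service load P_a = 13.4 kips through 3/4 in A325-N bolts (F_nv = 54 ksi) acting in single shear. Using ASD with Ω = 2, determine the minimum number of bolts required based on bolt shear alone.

2 bolts

A_b = π·0.75²/4 = 0.4418 in².
Per-bolt allowable strength R_n/Ω = 54 × 0.4418 × 1 / 2 = 11.93 kips.
n ≥ 13.4 / 11.93 = 1.123 → use 2 bolts.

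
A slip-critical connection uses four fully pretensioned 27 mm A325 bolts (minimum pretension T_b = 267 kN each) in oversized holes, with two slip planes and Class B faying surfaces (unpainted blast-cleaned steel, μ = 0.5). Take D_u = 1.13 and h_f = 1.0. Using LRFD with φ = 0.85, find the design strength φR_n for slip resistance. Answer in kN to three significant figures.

1030 kN

R_n = μ · D_u · h_f · T_b · n_s · n_b = 0.5 × 1.13 × 1.0 × 267 × 2 × 4 = 1207 kN.
Design strength φR_n = 0.85 × 1207 = 1030 kN.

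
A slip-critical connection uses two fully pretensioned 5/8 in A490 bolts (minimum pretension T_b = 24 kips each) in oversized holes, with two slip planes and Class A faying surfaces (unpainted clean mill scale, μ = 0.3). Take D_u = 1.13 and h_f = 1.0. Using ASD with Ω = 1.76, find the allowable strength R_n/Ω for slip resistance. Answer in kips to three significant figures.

18.5 kips

R_n = μ · D_u · h_f · T_b · n_s · n_b = 0.3 × 1.13 × 1.0 × 24 × 2 × 2 = 32.54 kips.
Allowable strength R_n/Ω = 32.54 / 1.76 = 18.5 kips.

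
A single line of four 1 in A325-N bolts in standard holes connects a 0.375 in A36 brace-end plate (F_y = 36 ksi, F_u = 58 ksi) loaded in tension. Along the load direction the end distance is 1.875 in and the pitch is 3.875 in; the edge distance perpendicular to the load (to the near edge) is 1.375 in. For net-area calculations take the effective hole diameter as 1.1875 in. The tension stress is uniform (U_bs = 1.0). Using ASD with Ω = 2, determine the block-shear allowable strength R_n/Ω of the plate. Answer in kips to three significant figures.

63.2 kips

Shear plane L_v = 1.875 + 3·3.875 = 13.5 in; A_gv = 13.5 × 0.375 = 5.062 in².
A_nv = (13.5 − 3.5·1.1875) × 0.375 = 3.504 in².
A_nt = (1.375 − 0.5·1.1875) × 0.375 = 0.293 in².
0.6 F_u A_nv = 121.9 kips; 0.6 F_y A_gv = 109.3 kips → shear yielding governs the shear term.
R_n = 109.3 + 1.0 × 58 × 0.293 = 126.3 kips.
Allowable strength R_n/Ω = 126.3 / 2 = 63.2 kips.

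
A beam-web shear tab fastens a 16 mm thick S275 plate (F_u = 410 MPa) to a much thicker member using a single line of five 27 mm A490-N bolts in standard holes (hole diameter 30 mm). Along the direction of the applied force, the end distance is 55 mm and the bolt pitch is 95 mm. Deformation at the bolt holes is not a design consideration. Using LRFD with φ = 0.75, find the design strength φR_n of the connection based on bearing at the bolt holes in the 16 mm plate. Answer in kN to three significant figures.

1890 kN

Per bolt r_n = 1.5 l_c t F_u ≤ 3.0 d t F_u; upper limit = 3.0 × 27 × 16 × 410 / 1000 = 531.4 kN.
Edge bolt: l_c = 55 − 30/2 = 40 mm → 1.5 × 40 × 16 × 410 / 1000 = 393.6 → r_n = 393.6 kN.
Interior bolts: l_c = 95 − 30 = 65 mm → 1.5 × 65 × 16 × 410 / 1000 = 639.6 → r_n = 531.4 kN.
R_n = 1 × 393.6 + 4 × 531.4 = 2519 kN.
Design strength φR_n = 0.75 × 2519 = 1890 kN.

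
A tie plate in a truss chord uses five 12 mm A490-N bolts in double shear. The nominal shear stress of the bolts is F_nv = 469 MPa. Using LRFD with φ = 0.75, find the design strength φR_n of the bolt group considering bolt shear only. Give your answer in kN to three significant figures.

398 kN

A_b = π × 12² / 4 = 113.1 mm².
R_n = F_nv · A_b · n · n_s = 469 × 113.1 × 5 × 2 / 1000 = 530.4 kN.
Design strength φR_n = 0.75 × 530.4 = 398 kN.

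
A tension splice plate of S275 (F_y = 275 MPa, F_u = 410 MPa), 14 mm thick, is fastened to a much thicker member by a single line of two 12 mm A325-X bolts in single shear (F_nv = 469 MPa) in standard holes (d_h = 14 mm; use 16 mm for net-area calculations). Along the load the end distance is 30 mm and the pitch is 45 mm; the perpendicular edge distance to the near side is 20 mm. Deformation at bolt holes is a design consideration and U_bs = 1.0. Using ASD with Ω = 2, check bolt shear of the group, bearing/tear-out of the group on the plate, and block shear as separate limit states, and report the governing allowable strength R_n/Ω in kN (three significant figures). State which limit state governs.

53 kN (bolt shear governs)

Bolt shear: A_b = π·12²/4 = 113.1 mm²; R_n = 469 × 113.1 × 2 × 1 / 1000 = 106.1 kN → 106.1 / 2 = 53 kN.
Bearing: edge l_c = 23, r_n = 158.4 kN; interior l_c = 31, r_n = 165.3 kN; R_n = 158.4 + 1·165.3 = 323.7 kN → 162 kN.
Block shear: A_gv = 1050, A_nv = 714, A_nt = 168 mm²; R_n = min(0.6F_uA_nv, 0.6F_yA_gv) + U_bs·F_u·A_nt = 242.1 kN → 121 kN.
Bolt shear governs: 53 kN.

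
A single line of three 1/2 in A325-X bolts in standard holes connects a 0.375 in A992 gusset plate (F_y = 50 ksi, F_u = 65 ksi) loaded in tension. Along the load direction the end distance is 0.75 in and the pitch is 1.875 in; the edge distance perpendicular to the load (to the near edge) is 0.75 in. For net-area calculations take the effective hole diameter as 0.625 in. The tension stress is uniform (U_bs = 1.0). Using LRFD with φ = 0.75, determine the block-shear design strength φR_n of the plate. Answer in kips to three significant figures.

40.2 kips

Shear plane L_v = 0.75 + 2·1.875 = 4.5 in; A_gv = 4.5 × 0.375 = 1.688 in².
A_nv = (4.5 − 2.5·0.625) × 0.375 = 1.102 in².
A_nt = (0.75 − 0.5·0.625) × 0.375 = 0.1641 in².
0.6 F_u A_nv = 42.96 kips; 0.6 F_y A_gv = 50.62 kips → shear rupture governs the shear term.
R_n = 42.96 + 1.0 × 65 × 0.1641 = 53.62 kips.
Design strength φR_n = 0.75 × 53.62 = 40.2 kips.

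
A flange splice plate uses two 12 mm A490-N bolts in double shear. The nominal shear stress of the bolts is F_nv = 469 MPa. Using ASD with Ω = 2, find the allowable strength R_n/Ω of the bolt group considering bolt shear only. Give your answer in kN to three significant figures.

A_b = π × 12² / 4 = 113.1 mm².
R_n = F_nv · A_b · n · n_s = 469 × 113.1 × 2 × 2 / 1000 = 212.2 kN.
Allowable strength R_n/Ω = 212.2 / 2 = 106 kN.

106 kN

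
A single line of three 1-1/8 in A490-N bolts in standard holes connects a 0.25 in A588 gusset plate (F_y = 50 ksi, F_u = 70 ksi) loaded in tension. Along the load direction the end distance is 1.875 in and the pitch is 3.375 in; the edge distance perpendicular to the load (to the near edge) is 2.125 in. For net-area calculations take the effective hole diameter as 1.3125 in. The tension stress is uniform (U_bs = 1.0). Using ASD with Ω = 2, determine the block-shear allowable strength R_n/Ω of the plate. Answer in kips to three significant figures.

Shear plane L_v = 1.875 + 2·3.375 = 8.625 in; A_gv = 8.625 × 0.25 = 2.156 in².
A_nv = (8.625 − 2.5·1.3125) × 0.25 = 1.336 in².
A_nt = (2.125 − 0.5·1.3125) × 0.25 = 0.3672 in².
0.6 F_u A_nv = 56.11 kips; 0.6 F_y A_gv = 64.69 kips → shear rupture governs the shear term.
R_n = 56.11 + 1.0 × 70 × 0.3672 = 81.81 kips.
Allowable strength R_n/Ω = 81.81 / 2 = 40.9 kips.

40.9 kips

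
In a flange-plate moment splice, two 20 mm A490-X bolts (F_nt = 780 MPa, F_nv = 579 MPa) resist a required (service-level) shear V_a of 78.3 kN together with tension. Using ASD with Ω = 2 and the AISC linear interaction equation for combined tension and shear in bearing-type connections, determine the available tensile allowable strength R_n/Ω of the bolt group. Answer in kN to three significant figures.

A_b = π·20²/4 = 314.2 mm²; f_rv = 78.3 × 1000 / (2 × 314.2) = 124.6 MPa.
F'_nt = 1.3 F_nt − (Ω F_nt / F_nv) f_rv = 1.3·780 − (2·780/579)·124.6 = 678.2 MPa, capped at F_nt → F'_nt = 678.2 MPa.
R_n = F'_nt · A_b · n = 678.2 × 314.2 × 2 / 1000 = 426.2 kN.
Allowable strength R_n/Ω = 426.2 / 2 = 213 kN.

213 kN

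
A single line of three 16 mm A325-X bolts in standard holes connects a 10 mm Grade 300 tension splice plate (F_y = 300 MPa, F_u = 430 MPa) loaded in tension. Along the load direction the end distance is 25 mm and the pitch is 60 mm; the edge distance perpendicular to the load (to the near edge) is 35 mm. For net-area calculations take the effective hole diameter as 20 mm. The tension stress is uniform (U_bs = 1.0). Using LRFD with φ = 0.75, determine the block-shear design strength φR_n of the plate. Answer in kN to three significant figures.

Shear plane L_v = 25 + 2·60 = 145 mm; A_gv = 145 × 10 = 1450 mm².
A_nv = (145 − 2.5·20) × 10 = 950 mm².
A_nt = (35 − 0.5·20) × 10 = 250 mm².
0.6 F_u A_nv = 245.1 kN; 0.6 F_y A_gv = 261 kN → shear rupture governs the shear term.
R_n = 245.1 + 1.0 × 430 × 250 / 1000 = 352.6 kN.
Design strength φR_n = 0.75 × 352.6 = 264 kN.

264 kN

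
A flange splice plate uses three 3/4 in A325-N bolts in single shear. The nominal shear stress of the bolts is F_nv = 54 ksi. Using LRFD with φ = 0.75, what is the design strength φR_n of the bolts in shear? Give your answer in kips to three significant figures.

A_b = π × 0.75² / 4 = 0.4418 in².
R_n = F_nv · A_b · n · n_s = 54 × 0.4418 × 3 × 1 = 71.57 kips.
Design strength φR_n = 0.75 × 71.57 = 53.7 kips.

53.7 kips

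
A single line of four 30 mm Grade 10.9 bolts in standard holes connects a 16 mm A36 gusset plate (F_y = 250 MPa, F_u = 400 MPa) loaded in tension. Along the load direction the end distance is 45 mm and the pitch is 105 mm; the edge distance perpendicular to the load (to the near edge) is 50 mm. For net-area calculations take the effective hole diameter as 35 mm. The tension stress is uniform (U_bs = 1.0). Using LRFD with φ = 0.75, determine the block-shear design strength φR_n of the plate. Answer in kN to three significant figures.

804 kN

Shear plane L_v = 45 + 3·105 = 360 mm; A_gv = 360 × 16 = 5760 mm².
A_nv = (360 − 3.5·35) × 16 = 3800 mm².
A_nt = (50 − 0.5·35) × 16 = 520 mm².
0.6 F_u A_nv = 912 kN; 0.6 F_y A_gv = 864 kN → shear yielding governs the shear term.
R_n = 864 + 1.0 × 400 × 520 / 1000 = 1072 kN.
Design strength φR_n = 0.75 × 1072 = 804 kN.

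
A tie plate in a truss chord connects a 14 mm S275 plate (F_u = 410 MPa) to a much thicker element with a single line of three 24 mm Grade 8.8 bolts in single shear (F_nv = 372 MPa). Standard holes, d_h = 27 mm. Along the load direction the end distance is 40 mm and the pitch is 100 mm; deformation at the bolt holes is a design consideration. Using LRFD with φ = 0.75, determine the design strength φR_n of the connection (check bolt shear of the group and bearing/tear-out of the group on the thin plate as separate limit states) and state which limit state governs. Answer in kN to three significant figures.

379 kN (bolt shear governs)

Bolt shear: A_b = π·24²/4 = 452.4 mm²; R_n = 372 × 452.4 × 3 × 1 / 1000 = 504.9 kN → 0.75 × 504.9 = 379 kN.
Bearing (1.2 l_c t F_u ≤ 2.4 d t F_u): upper limit = 2.4·24·14·410 / 1000 = 330.6 kN.
  Edge l_c = 40 − 27/2 = 26.5 → r_n = 182.5 kN; interior l_c = 100 − 27 = 73 → r_n = 330.6 kN.
  R_n,bearing = 1·182.5 + 2·330.6 = 843.8 kN → 0.75 × 843.8 = 633 kN.
Bolt shear governs: 379 kN.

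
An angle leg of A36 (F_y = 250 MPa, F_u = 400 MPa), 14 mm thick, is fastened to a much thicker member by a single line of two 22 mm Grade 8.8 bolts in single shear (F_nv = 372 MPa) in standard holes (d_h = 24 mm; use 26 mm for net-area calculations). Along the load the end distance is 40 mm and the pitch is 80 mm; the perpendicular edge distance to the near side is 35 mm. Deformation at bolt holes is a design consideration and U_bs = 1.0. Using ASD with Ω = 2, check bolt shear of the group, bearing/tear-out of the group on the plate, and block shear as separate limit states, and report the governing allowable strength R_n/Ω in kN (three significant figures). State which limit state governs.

141 kN (bolt shear governs)

Bolt shear: A_b = π·22²/4 = 380.1 mm²; R_n = 372 × 380.1 × 2 × 1 / 1000 = 282.8 kN → 282.8 / 2 = 141 kN.
Bearing: edge l_c = 28, r_n = 188.2 kN; interior l_c = 56, r_n = 295.7 kN; R_n = 188.2 + 1·295.7 = 483.8 kN → 242 kN.
Block shear: A_gv = 1680, A_nv = 1134, A_nt = 308 mm²; R_n = min(0.6F_uA_nv, 0.6F_yA_gv) + U_bs·F_u·A_nt = 375.2 kN → 188 kN.
Bolt shear governs: 141 kN.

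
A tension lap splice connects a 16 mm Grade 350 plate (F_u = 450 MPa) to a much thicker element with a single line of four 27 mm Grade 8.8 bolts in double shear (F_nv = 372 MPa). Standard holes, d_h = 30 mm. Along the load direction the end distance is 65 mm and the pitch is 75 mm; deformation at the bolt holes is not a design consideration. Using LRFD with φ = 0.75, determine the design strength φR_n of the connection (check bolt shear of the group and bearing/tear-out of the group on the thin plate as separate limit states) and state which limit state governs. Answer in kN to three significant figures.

Bolt shear: A_b = π·27²/4 = 572.6 mm²; R_n = 372 × 572.6 × 4 × 2 / 1000 = 1704 kN → 0.75 × 1704 = 1280 kN.
Bearing (1.5 l_c t F_u ≤ 3.0 d t F_u): upper limit = 3.0·27·16·450 / 1000 = 583.2 kN.
  Edge l_c = 65 − 30/2 = 50 → r_n = 540 kN; interior l_c = 75 − 30 = 45 → r_n = 486 kN.
  R_n,bearing = 1·540 + 3·486 = 1998 kN → 0.75 × 1998 = 1500 kN.
Bolt shear governs: 1280 kN.

1280 kN (bolt shear governs)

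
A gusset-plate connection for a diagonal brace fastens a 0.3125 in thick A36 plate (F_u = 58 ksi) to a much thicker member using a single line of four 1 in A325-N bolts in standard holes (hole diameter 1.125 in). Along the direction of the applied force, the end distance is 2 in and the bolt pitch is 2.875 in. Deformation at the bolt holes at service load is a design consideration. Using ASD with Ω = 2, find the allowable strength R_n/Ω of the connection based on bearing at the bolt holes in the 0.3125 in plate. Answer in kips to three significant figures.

72.7 kips

Per bolt r_n = 1.2 l_c t F_u ≤ 2.4 d t F_u; upper limit = 2.4 × 1 × 0.3125 × 58 = 43.5 kips.
Edge bolt: l_c = 2 − 1.125/2 = 1.438 in → 1.2 × 1.438 × 0.3125 × 58 = 31.27 → r_n = 31.27 kips.
Interior bolts: l_c = 2.875 − 1.125 = 1.75 in → 1.2 × 1.75 × 0.3125 × 58 = 38.06 → r_n = 38.06 kips.
R_n = 1 × 31.27 + 3 × 38.06 = 145.5 kips.
Allowable strength R_n/Ω = 145.5 / 2 = 72.7 kips.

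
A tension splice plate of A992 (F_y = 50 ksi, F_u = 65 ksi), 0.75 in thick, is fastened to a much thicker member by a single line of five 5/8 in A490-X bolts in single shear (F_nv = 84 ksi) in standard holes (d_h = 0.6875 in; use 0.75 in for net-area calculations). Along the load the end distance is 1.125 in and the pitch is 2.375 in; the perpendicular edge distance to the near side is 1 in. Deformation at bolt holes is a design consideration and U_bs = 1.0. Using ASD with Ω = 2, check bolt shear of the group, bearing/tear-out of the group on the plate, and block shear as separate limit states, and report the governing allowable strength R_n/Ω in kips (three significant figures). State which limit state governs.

64.4 kips (bolt shear governs)

Bolt shear: A_b = π·0.625²/4 = 0.3068 in²; R_n = 84 × 0.3068 × 5 × 1 = 128.9 kips → 128.9 / 2 = 64.4 kips.
Bearing: edge l_c = 0.7812, r_n = 45.7 kips; interior l_c = 1.688, r_n = 73.12 kips; R_n = 45.7 + 4·73.12 = 338.2 kips → 169 kips.
Block shear: A_gv = 7.969, A_nv = 5.438, A_nt = 0.4688 in²; R_n = min(0.6F_uA_nv, 0.6F_yA_gv) + U_bs·F_u·A_nt = 242.5 kips → 121 kips.
Bolt shear governs: 64.4 kips.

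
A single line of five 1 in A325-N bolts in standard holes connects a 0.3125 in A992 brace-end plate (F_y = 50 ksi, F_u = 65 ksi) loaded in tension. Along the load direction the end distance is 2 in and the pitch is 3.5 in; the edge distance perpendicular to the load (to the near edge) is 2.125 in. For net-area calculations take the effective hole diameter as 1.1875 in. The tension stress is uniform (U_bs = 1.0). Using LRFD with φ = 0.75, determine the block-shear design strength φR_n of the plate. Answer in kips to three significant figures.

121 kips

Shear plane L_v = 2 + 4·3.5 = 16 in; A_gv = 16 × 0.3125 = 5 in².
A_nv = (16 − 4.5·1.1875) × 0.3125 = 3.33 in².
A_nt = (2.125 − 0.5·1.1875) × 0.3125 = 0.4785 in².
0.6 F_u A_nv = 129.9 kips; 0.6 F_y A_gv = 150 kips → shear rupture governs the shear term.
R_n = 129.9 + 1.0 × 65 × 0.4785 = 161 kips.
Design strength φR_n = 0.75 × 161 = 121 kips.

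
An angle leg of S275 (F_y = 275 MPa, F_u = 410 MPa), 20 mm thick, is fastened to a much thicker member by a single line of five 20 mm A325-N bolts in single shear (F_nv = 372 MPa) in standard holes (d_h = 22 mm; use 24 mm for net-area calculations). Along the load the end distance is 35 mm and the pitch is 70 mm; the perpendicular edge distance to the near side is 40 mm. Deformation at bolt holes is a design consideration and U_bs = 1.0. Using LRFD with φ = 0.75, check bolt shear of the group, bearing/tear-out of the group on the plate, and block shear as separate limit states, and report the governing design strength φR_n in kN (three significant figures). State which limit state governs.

438 kN (bolt shear governs)

Bolt shear: A_b = π·20²/4 = 314.2 mm²; R_n = 372 × 314.2 × 5 × 1 / 1000 = 584.3 kN → 0.75 × 584.3 = 438 kN.
Bearing: edge l_c = 24, r_n = 236.2 kN; interior l_c = 48, r_n = 393.6 kN; R_n = 236.2 + 4·393.6 = 1811 kN → 1360 kN.
Block shear: A_gv = 6300, A_nv = 4140, A_nt = 560 mm²; R_n = min(0.6F_uA_nv, 0.6F_yA_gv) + U_bs·F_u·A_nt = 1248 kN → 936 kN.
Bolt shear governs: 438 kN.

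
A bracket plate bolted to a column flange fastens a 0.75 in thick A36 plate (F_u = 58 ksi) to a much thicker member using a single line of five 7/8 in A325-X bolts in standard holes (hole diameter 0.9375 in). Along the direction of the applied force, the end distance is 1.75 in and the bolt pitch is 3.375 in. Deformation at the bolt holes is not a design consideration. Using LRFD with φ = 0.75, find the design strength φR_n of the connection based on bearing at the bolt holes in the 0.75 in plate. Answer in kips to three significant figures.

405 kips

Per bolt r_n = 1.5 l_c t F_u ≤ 3.0 d t F_u; upper limit = 3.0 × 0.875 × 0.75 × 58 = 114.2 kips.
Edge bolt: l_c = 1.75 − 0.9375/2 = 1.281 in → 1.5 × 1.281 × 0.75 × 58 = 83.6 → r_n = 83.6 kips.
Interior bolts: l_c = 3.375 − 0.9375 = 2.438 in → 1.5 × 2.438 × 0.75 × 58 = 159 → r_n = 114.2 kips.
R_n = 1 × 83.6 + 4 × 114.2 = 540.4 kips.
Design strength φR_n = 0.75 × 540.4 = 405 kips.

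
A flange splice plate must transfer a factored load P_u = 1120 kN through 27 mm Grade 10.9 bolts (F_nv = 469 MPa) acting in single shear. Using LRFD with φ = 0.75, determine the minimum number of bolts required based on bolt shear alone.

6 bolts

A_b = π·27²/4 = 572.6 mm².
Per-bolt design strength φR_n = 0.75 × 469 × 572.6 × 1 / 1000 = 201.4 kN.
n ≥ 1120 / 201.4 = 5.561 → use 6 bolts.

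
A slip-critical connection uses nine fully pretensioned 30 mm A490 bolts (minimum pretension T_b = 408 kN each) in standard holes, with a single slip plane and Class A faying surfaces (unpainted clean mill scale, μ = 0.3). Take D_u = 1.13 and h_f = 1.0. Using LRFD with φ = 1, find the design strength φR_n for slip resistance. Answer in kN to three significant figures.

R_n = μ · D_u · h_f · T_b · n_s · n_b = 0.3 × 1.13 × 1.0 × 408 × 1 × 9 = 1245 kN.
Design strength φR_n = 1 × 1245 = 1240 kN.

1240 kN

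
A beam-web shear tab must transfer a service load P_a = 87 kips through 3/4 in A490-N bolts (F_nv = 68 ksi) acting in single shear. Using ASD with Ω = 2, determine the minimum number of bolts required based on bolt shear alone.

6 bolts

A_b = π·0.75²/4 = 0.4418 in².
Per-bolt allowable strength R_n/Ω = 68 × 0.4418 × 1 / 2 = 15.02 kips.
n ≥ 87 / 15.02 = 5.792 → use 6 bolts.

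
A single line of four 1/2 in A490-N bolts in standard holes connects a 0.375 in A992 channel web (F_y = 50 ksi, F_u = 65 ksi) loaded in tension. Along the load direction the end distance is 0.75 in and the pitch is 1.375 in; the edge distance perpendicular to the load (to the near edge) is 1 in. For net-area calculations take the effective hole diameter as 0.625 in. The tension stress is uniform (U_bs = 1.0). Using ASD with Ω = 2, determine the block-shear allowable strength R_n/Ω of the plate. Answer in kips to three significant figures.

28 kips

Shear plane L_v = 0.75 + 3·1.375 = 4.875 in; A_gv = 4.875 × 0.375 = 1.828 in².
A_nv = (4.875 − 3.5·0.625) × 0.375 = 1.008 in².
A_nt = (1 − 0.5·0.625) × 0.375 = 0.2578 in².
0.6 F_u A_nv = 39.3 kips; 0.6 F_y A_gv = 54.84 kips → shear rupture governs the shear term.
R_n = 39.3 + 1.0 × 65 × 0.2578 = 56.06 kips.
Allowable strength R_n/Ω = 56.06 / 2 = 28 kips.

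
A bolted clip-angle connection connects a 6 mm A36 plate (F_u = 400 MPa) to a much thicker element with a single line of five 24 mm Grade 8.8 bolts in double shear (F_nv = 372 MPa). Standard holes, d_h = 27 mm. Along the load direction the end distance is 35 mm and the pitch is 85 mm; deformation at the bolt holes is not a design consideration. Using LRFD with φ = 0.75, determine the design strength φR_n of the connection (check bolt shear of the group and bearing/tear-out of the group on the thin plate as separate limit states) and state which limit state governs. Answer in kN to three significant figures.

Bolt shear: A_b = π·24²/4 = 452.4 mm²; R_n = 372 × 452.4 × 5 × 2 / 1000 = 1683 kN → 0.75 × 1683 = 1260 kN.
Bearing (1.5 l_c t F_u ≤ 3.0 d t F_u): upper limit = 3.0·24·6·400 / 1000 = 172.8 kN.
  Edge l_c = 35 − 27/2 = 21.5 → r_n = 77.4 kN; interior l_c = 85 − 27 = 58 → r_n = 172.8 kN.
  R_n,bearing = 1·77.4 + 4·172.8 = 768.6 kN → 0.75 × 768.6 = 576 kN.
Bearing governs: 576 kN.

576 kN (bearing governs)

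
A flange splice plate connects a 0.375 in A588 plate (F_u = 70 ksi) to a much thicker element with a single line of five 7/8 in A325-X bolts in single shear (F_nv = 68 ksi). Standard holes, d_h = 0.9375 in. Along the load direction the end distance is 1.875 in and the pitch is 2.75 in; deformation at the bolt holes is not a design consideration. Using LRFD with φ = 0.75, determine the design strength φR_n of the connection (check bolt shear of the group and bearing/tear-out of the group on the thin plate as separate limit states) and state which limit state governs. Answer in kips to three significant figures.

153 kips (bolt shear governs)

Bolt shear: A_b = π·0.875²/4 = 0.6013 in²; R_n = 68 × 0.6013 × 5 × 1 = 204.4 kips → 0.75 × 204.4 = 153 kips.
Bearing (1.5 l_c t F_u ≤ 3.0 d t F_u): upper limit = 3.0·0.875·0.375·70 = 68.91 kips.
  Edge l_c = 1.875 − 0.9375/2 = 1.406 → r_n = 55.37 kips; interior l_c = 2.75 − 0.9375 = 1.812 → r_n = 68.91 kips.
  R_n,bearing = 1·55.37 + 4·68.91 = 331 kips → 0.75 × 331 = 248 kips.
Bolt shear governs: 153 kips.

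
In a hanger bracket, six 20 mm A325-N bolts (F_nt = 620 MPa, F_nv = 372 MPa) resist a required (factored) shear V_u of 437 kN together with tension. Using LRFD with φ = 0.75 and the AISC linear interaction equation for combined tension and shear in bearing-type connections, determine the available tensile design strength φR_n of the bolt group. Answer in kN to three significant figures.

A_b = π·20²/4 = 314.2 mm²; f_rv = 437 × 1000 / (6 × 314.2) = 231.8 MPa.
F'_nt = 1.3 F_nt − (F_nt / φF_nv) f_rv = 1.3·620 − (620/(0.75·372))·231.8 = 290.8 MPa, capped at F_nt → F'_nt = 290.8 MPa.
R_n = F'_nt · A_b · n = 290.8 × 314.2 × 6 / 1000 = 548.2 kN.
Design strength φR_n = 0.75 × 548.2 = 411 kN.

411 kN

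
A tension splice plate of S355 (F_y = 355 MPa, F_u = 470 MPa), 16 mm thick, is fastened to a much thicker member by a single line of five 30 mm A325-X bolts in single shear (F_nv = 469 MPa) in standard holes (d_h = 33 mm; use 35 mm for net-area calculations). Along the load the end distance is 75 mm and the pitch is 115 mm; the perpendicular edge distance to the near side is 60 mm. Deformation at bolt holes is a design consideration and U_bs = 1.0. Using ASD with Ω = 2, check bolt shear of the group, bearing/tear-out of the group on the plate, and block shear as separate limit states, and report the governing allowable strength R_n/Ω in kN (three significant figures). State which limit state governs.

829 kN (bolt shear governs)

Bolt shear: A_b = π·30²/4 = 706.9 mm²; R_n = 469 × 706.9 × 5 × 1 / 1000 = 1658 kN → 1658 / 2 = 829 kN.
Bearing: edge l_c = 58.5, r_n = 527.9 kN; interior l_c = 82, r_n = 541.4 kN; R_n = 527.9 + 4·541.4 = 2694 kN → 1350 kN.
Block shear: A_gv = 8560, A_nv = 6040, A_nt = 680 mm²; R_n = min(0.6F_uA_nv, 0.6F_yA_gv) + U_bs·F_u·A_nt = 2023 kN → 1010 kN.
Bolt shear governs: 829 kN.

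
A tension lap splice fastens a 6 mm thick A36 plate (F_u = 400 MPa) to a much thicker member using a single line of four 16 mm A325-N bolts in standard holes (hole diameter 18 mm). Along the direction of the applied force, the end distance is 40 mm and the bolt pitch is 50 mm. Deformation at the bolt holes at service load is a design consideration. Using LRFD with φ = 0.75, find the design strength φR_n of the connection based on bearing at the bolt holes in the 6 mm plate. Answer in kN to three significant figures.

274 kN

Per bolt r_n = 1.2 l_c t F_u ≤ 2.4 d t F_u; upper limit = 2.4 × 16 × 6 × 400 / 1000 = 92.16 kN.
Edge bolt: l_c = 40 − 18/2 = 31 mm → 1.2 × 31 × 6 × 400 / 1000 = 89.28 → r_n = 89.28 kN.
Interior bolts: l_c = 50 − 18 = 32 mm → 1.2 × 32 × 6 × 400 / 1000 = 92.16 → r_n = 92.16 kN.
R_n = 1 × 89.28 + 3 × 92.16 = 365.8 kN.
Design strength φR_n = 0.75 × 365.8 = 274 kN.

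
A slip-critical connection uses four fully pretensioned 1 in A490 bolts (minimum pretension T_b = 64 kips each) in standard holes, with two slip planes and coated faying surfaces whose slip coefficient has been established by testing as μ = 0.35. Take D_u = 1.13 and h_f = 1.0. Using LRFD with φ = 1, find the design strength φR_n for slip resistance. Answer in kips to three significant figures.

R_n = μ · D_u · h_f · T_b · n_s · n_b = 0.35 × 1.13 × 1.0 × 64 × 2 × 4 = 202.5 kips.
Design strength φR_n = 1 × 202.5 = 202 kips.

202 kips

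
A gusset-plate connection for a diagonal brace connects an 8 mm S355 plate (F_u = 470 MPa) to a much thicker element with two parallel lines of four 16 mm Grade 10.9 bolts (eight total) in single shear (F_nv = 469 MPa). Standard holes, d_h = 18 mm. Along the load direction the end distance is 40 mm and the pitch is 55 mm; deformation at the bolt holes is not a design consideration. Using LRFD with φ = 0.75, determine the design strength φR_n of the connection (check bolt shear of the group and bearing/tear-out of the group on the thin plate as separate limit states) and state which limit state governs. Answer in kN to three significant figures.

566 kN (bolt shear governs)

Bolt shear: A_b = π·16²/4 = 201.1 mm²; R_n = 469 × 201.1 × 8 × 1 / 1000 = 754.4 kN → 0.75 × 754.4 = 566 kN.
Bearing (1.5 l_c t F_u ≤ 3.0 d t F_u): upper limit = 3.0·16·8·470 / 1000 = 180.5 kN.
  Edge l_c = 40 − 18/2 = 31 → r_n = 174.8 kN; interior l_c = 55 − 18 = 37 → r_n = 180.5 kN.
  R_n,bearing = 2·174.8 + 6·180.5 = 1433 kN → 0.75 × 1433 = 1070 kN.
Bolt shear governs: 566 kN.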